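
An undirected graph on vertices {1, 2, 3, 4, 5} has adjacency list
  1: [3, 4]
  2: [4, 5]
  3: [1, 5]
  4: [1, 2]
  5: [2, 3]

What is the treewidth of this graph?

A width-2 tree decomposition is:
Bags: B1 = {1, 2, 4}  B2 = {1, 2, 3}  B3 = {2, 3, 5}
Tree: B1–B2, B2–B3
Each bag holds 3 vertices, so the decomposition has width 2, which upper-bounds the treewidth. Since 2–4–1–3–5–2 is a cycle in G, G is not acyclic. Forests are exactly the graphs of treewidth ≤ 1, so tw(G) ≥ 2. The upper and lower bounds meet at 2, so that is the treewidth.

2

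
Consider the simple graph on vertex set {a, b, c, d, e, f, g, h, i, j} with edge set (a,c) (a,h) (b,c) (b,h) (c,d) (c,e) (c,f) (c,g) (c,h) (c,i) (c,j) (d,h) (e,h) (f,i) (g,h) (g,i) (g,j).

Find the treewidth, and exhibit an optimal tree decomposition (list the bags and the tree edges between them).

Treewidth 2.
One optimal decomposition is:
Bags: B1 = {c, g, i}  B2 = {c, g, h}  B3 = {c, d, h}  B4 = {c, f, i}  B5 = {a, c, h}  B6 = {c, g, j}  B7 = {c, e, h}  B8 = {b, c, h}
Tree: B1–B2, B2–B3, B1–B4, B3–B5, B2–B6, B5–B7, B7–B8

Each bag holds 3 vertices, so the decomposition has width 2, which upper-bounds the treewidth. Conversely, {c, g, j} is a clique of size 3, and the vertices of any clique must share a bag in every tree decomposition; so some bag has ≥ 3 vertices and tw(G) ≥ 2. Hence tw(G) = 2 exactly.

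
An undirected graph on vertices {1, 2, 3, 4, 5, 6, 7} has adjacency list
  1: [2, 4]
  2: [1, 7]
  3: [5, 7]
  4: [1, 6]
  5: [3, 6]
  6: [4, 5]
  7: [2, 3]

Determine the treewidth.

A width-2 tree decomposition is:
Bags: B1 = {4, 5, 6}  B2 = {3, 4, 5}  B3 = {3, 4, 7}  B4 = {2, 4, 7}  B5 = {1, 2, 4}
Tree: B1–B2, B2–B3, B3–B4, B4–B5
Every bag has size at most 3, so the width is 3 − 1 = 2 and tw(G) ≤ 2. For the lower bound, G contains the cycle 4–6–5–3–7–2–1–4, so G is not a forest; only forests have treewidth ≤ 1, hence tw(G) ≥ 2. Hence tw(G) = 2 exactly.

2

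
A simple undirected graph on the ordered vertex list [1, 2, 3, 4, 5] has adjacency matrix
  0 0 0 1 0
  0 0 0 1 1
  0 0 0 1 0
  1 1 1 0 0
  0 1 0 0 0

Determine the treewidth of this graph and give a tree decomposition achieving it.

Each bag holds 2 vertices, so the decomposition has width 1, which upper-bounds the treewidth. Any graph with an edge has treewidth ≥ 1, and G has the edge 4–2. Combining the bounds, tw(G) = 1.

Treewidth 1.
One optimal decomposition is:
Bags: B1 = {2, 4}  B2 = {3, 4}  B3 = {1, 4}  B4 = {2, 5}
Tree: B1–B2, B1–B3, B1–B4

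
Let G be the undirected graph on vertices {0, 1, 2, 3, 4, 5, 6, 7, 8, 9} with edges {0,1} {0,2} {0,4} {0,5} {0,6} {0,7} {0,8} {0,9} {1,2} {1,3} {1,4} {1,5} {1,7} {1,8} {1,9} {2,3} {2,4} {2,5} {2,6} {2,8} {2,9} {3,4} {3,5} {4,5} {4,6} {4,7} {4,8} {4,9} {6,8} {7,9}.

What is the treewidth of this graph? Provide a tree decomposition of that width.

The largest bag has 5 vertices, giving width 4; this decomposition certifies tw(G) ≤ 4. On the other hand G contains the 5-clique {0, 1, 2, 4, 8}. A clique must lie in a single bag of any decomposition, so no decomposition can have width below 4. Therefore the treewidth is 4.

Treewidth 4.
Bags: B1 = {1, 2, 3, 4, 5}  B2 = {0, 1, 2, 4, 5}  B3 = {0, 1, 2, 4, 8}  B4 = {0, 2, 4, 6, 8}  B5 = {0, 1, 2, 4, 9}  B6 = {0, 1, 4, 7, 9}
Tree: B1–B2, B2–B3, B3–B4, B2–B5, B5–B6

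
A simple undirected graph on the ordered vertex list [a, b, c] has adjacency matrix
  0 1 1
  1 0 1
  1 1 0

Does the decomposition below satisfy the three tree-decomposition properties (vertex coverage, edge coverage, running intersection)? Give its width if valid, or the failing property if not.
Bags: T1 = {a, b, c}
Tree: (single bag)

Every vertex of G appears in some bag (union = {a, b, c}); every edge is covered by a bag; and for each vertex v the set of bags containing v is connected in the bag tree. The decomposition is therefore valid. The largest bag has 3 vertices, so the width is 2.

Yes; width 2.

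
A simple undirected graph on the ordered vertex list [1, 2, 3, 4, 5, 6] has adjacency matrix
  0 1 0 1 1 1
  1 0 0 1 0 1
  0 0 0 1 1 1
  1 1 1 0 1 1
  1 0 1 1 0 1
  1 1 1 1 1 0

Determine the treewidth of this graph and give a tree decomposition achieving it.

The largest bag has 4 vertices, giving width 3; this decomposition certifies tw(G) ≤ 3. Conversely, {1, 2, 4, 6} is a clique of size 4, and the vertices of any clique must share a bag in every tree decomposition; so some bag has ≥ 4 vertices and tw(G) ≥ 3. The upper and lower bounds meet at 3, so that is the treewidth.

Treewidth 3.
One optimal decomposition is:
Bags: B1 = {1, 4, 5, 6}  B2 = {1, 2, 4, 6}  B3 = {3, 4, 5, 6}
Tree: B1–B2, B1–B3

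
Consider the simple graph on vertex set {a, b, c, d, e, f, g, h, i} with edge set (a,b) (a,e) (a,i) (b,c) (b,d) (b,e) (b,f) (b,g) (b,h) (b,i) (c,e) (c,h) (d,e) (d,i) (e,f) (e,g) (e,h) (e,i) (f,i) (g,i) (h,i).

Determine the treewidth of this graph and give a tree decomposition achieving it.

Each bag holds 4 vertices, so the decomposition has width 3, which upper-bounds the treewidth. For the lower bound, the 4 vertices {b, c, e, h} are pairwise adjacent, and any tree decomposition puts a clique entirely inside one bag — forcing width ≥ 3. The upper and lower bounds meet at 3, so that is the treewidth.

Treewidth 3.
Bags: B1 = {b, e, g, i}  B2 = {b, d, e, i}  B3 = {a, b, e, i}  B4 = {b, e, h, i}  B5 = {b, e, f, i}  B6 = {b, c, e, h}
Tree: B1–B2, B1–B3, B3–B4, B1–B5, B4–B6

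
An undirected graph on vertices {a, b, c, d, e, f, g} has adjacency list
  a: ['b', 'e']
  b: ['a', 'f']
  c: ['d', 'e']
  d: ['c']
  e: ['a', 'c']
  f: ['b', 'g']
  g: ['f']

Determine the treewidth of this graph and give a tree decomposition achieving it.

Treewidth 1.
One optimal decomposition is:
Bags: B1 = {f, g}  B2 = {b, f}  B3 = {a, b}  B4 = {a, e}  B5 = {c, e}  B6 = {c, d}
Tree: B1–B2, B2–B3, B3–B4, B4–B5, B5–B6

The largest bag has 2 vertices, giving width 1; this decomposition certifies tw(G) ≤ 1. Since G has at least one edge (e.g. g–f), it is not an edgeless graph, so tw(G) ≥ 1. Therefore the treewidth is 1.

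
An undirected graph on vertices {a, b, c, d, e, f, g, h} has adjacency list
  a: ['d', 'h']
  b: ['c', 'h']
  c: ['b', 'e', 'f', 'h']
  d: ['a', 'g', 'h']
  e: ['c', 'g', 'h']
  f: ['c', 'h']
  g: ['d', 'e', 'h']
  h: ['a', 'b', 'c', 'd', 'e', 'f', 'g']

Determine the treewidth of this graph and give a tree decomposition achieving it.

Treewidth 2.
Bags: B1 = {b, c, h}  B2 = {c, e, h}  B3 = {e, g, h}  B4 = {d, g, h}  B5 = {a, d, h}  B6 = {c, f, h}
Tree: B1–B2, B2–B3, B3–B4, B4–B5, B2–B6

Every bag has size at most 3, so the width is 3 − 1 = 2 and tw(G) ≤ 2. On the other hand G contains the 3-clique {d, g, h}. A clique must lie in a single bag of any decomposition, so no decomposition can have width below 2. The upper and lower bounds meet at 2, so that is the treewidth.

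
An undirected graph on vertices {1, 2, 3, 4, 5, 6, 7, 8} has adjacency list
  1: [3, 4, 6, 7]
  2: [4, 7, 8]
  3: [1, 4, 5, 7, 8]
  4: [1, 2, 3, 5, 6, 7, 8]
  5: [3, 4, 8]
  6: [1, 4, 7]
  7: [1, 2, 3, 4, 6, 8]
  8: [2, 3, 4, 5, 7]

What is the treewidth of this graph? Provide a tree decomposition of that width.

The largest bag has 4 vertices, giving width 3; this decomposition certifies tw(G) ≤ 3. On the other hand G contains the 4-clique {3, 4, 5, 8}. A clique must lie in a single bag of any decomposition, so no decomposition can have width below 3. Hence tw(G) = 3 exactly.

Treewidth 3.
Bags: B1 = {3, 4, 7, 8}  B2 = {3, 4, 5, 8}  B3 = {1, 3, 4, 7}  B4 = {1, 4, 6, 7}  B5 = {2, 4, 7, 8}
Tree: B1–B2, B1–B3, B3–B4, B1–B5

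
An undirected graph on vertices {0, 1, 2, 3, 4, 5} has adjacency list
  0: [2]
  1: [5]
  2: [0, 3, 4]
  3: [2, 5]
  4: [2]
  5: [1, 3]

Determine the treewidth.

A width-1 tree decomposition is:
Bags: B1 = {3, 5}  B2 = {2, 3}  B3 = {2, 4}  B4 = {1, 5}  B5 = {0, 2}
Tree: B1–B2, B2–B3, B1–B4, B3–B5
Every bag has size at most 2, so the width is 2 − 1 = 1 and tw(G) ≤ 1. G has an edge, so its treewidth is at least 1. Hence tw(G) = 1 exactly.

1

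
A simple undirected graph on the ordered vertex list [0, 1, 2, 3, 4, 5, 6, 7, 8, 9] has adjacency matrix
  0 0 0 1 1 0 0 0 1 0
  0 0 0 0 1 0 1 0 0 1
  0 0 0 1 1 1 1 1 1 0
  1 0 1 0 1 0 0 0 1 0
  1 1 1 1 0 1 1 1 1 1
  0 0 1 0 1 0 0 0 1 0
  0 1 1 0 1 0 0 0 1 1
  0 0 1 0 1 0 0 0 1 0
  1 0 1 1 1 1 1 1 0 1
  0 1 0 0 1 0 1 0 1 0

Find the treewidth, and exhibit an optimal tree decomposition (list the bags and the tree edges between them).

The largest bag has 4 vertices, giving width 3; this decomposition certifies tw(G) ≤ 3. Conversely, {0, 3, 4, 8} is a clique of size 4, and the vertices of any clique must share a bag in every tree decomposition; so some bag has ≥ 4 vertices and tw(G) ≥ 3. Combining the bounds, tw(G) = 3.

Treewidth 3.
One optimal decomposition is:
Bags: B1 = {2, 4, 5, 8}  B2 = {2, 4, 6, 8}  B3 = {4, 6, 8, 9}  B4 = {2, 4, 7, 8}  B5 = {2, 3, 4, 8}  B6 = {0, 3, 4, 8}  B7 = {1, 4, 6, 9}
Tree: B1–B2, B2–B3, B1–B4, B1–B5, B5–B6, B3–B7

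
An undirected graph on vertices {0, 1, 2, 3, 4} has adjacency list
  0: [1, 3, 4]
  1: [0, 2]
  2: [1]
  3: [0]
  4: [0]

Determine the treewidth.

1

A width-1 tree decomposition is:
Bags: B1 = {0, 3}  B2 = {0, 1}  B3 = {1, 2}  B4 = {0, 4}
Tree: B1–B2, B2–B3, B2–B4
The largest bag has 2 vertices, giving width 1; this decomposition certifies tw(G) ≤ 1. G has an edge, so its treewidth is at least 1. The upper and lower bounds meet at 1, so that is the treewidth.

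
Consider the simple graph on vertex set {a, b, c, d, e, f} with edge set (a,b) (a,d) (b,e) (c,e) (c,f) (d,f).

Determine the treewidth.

2

A width-2 tree decomposition is:
Bags: B1 = {c, e, f}  B2 = {b, e, f}  B3 = {a, b, f}  B4 = {a, d, f}
Tree: B1–B2, B2–B3, B3–B4
Every bag has size at most 3, so the width is 3 − 1 = 2 and tw(G) ≤ 2. Since f–c–e–b–a–d–f is a cycle in G, G is not acyclic. Forests are exactly the graphs of treewidth ≤ 1, so tw(G) ≥ 2. Combining the bounds, tw(G) = 2.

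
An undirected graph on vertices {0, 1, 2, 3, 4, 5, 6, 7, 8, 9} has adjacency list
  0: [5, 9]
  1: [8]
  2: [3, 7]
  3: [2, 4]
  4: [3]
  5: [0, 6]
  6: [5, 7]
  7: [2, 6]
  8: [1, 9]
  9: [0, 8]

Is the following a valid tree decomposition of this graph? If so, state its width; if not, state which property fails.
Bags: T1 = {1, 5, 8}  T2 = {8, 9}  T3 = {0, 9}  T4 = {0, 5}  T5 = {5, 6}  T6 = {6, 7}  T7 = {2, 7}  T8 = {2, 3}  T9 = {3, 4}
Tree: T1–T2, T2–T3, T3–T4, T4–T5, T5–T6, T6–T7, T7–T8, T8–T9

No — bags containing vertex 5 are not connected in the tree.

A tree decomposition must satisfy three properties: every vertex lies in some bag; for every edge, both endpoints lie together in some bag; and for every vertex, the bags containing it form a connected subtree. Here bags containing vertex 5 are not connected in the tree, so the decomposition is invalid.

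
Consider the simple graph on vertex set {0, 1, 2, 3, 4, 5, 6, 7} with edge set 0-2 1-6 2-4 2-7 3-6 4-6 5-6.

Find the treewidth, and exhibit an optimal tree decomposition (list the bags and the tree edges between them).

Treewidth 1.
One optimal decomposition is:
Bags: B1 = {4, 6}  B2 = {2, 4}  B3 = {5, 6}  B4 = {1, 6}  B5 = {3, 6}  B6 = {0, 2}  B7 = {2, 7}
Tree: B1–B2, B1–B3, B1–B4, B4–B5, B2–B6, B2–B7

Each bag holds 2 vertices, so the decomposition has width 1, which upper-bounds the treewidth. G has an edge, so its treewidth is at least 1. Hence tw(G) = 1 exactly.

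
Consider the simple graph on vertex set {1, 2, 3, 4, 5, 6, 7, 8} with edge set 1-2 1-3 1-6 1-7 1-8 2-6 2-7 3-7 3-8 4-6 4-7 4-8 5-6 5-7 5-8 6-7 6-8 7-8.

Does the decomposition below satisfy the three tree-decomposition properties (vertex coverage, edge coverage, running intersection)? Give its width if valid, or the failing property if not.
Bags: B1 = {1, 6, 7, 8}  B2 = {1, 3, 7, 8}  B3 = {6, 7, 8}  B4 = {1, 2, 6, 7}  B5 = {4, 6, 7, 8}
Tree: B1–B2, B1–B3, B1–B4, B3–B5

No — vertex 5 appears in no bag.

A tree decomposition must satisfy three properties: every vertex lies in some bag; for every edge, both endpoints lie together in some bag; and for every vertex, the bags containing it form a connected subtree. Here vertex 5 appears in no bag, so the decomposition is invalid.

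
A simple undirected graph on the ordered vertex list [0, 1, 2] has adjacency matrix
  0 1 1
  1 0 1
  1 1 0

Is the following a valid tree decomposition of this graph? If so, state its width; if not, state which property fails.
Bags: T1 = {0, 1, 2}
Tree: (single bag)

Yes; width 2.

Vertex coverage: the bags together contain {0, 1, 2}, the full vertex set. Edge coverage: each edge of G has both endpoints in at least one bag. Running intersection: for every vertex, the bags containing it form a connected subtree. All three properties hold, so this is a valid tree decomposition of width max|bag| − 1 = 2, and hence tw(G) ≤ 2.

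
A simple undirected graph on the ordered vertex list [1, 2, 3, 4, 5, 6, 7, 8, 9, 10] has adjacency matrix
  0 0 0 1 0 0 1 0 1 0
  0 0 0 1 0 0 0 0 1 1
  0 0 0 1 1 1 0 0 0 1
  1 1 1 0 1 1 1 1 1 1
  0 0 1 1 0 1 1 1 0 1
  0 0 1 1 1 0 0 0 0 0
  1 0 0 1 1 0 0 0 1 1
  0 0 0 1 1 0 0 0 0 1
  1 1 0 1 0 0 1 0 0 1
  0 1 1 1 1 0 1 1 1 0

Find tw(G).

3

A width-3 tree decomposition is:
Bags: B1 = {4, 5, 7, 10}  B2 = {4, 5, 8, 10}  B3 = {3, 4, 5, 10}  B4 = {3, 4, 5, 6}  B5 = {4, 7, 9, 10}  B6 = {1, 4, 7, 9}  B7 = {2, 4, 9, 10}
Tree: B1–B2, B1–B3, B3–B4, B1–B5, B5–B6, B5–B7
Every bag has size at most 4, so the width is 4 − 1 = 3 and tw(G) ≤ 3. On the other hand G contains the 4-clique {1, 4, 7, 9}. A clique must lie in a single bag of any decomposition, so no decomposition can have width below 3. The upper and lower bounds meet at 3, so that is the treewidth.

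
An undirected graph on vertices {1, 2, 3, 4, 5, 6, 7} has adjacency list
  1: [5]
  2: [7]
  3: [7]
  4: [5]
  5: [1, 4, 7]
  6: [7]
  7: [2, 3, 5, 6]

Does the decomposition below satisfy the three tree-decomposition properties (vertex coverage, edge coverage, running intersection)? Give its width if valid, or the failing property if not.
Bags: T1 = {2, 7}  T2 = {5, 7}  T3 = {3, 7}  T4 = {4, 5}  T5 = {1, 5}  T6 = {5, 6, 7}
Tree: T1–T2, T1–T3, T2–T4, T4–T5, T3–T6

No — bags containing vertex 5 are not connected in the tree.

A tree decomposition must satisfy three properties: every vertex lies in some bag; for every edge, both endpoints lie together in some bag; and for every vertex, the bags containing it form a connected subtree. Here bags containing vertex 5 are not connected in the tree, so the decomposition is invalid.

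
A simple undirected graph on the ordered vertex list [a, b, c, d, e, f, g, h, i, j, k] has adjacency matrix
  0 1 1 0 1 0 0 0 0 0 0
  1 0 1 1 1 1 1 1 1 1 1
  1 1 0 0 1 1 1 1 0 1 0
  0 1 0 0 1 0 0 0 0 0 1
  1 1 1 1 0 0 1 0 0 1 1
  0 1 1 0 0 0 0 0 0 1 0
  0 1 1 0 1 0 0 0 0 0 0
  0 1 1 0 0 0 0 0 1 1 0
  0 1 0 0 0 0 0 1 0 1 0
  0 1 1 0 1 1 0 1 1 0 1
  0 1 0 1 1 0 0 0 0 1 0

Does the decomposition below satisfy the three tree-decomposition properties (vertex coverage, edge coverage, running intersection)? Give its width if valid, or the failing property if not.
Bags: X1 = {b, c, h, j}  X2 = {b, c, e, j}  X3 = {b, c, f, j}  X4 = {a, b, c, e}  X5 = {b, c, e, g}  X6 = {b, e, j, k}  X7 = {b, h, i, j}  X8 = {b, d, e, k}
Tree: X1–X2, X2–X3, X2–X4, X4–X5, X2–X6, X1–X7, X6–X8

Every vertex of G appears in some bag (union = {a, b, c, d, e, f, g, h, i, j, k}); every edge is covered by a bag; and for each vertex v the set of bags containing v is connected in the bag tree. The decomposition is therefore valid. The largest bag has 4 vertices, so the width is 3.

Yes; width 3.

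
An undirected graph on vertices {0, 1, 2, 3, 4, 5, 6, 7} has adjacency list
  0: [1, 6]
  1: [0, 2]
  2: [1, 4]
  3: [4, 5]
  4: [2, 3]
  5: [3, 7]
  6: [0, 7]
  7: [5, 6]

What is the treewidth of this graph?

2

A width-2 tree decomposition is:
Bags: B1 = {0, 6, 7}  B2 = {0, 5, 7}  B3 = {0, 3, 5}  B4 = {0, 3, 4}  B5 = {0, 2, 4}  B6 = {0, 1, 2}
Tree: B1–B2, B2–B3, B3–B4, B4–B5, B5–B6
The largest bag has 3 vertices, giving width 2; this decomposition certifies tw(G) ≤ 2. Since 0–6–7–5–3–4–2–1–0 is a cycle in G, G is not acyclic. Forests are exactly the graphs of treewidth ≤ 1, so tw(G) ≥ 2. Combining the bounds, tw(G) = 2.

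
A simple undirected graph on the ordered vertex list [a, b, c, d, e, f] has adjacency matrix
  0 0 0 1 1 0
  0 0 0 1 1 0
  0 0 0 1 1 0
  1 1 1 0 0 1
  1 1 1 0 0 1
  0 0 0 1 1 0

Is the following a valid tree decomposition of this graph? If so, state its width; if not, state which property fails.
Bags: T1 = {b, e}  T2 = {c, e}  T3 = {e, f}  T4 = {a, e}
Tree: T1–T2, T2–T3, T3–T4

A tree decomposition must satisfy three properties: every vertex lies in some bag; for every edge, both endpoints lie together in some bag; and for every vertex, the bags containing it form a connected subtree. Here vertex d appears in no bag, so the decomposition is invalid.

No — vertex d appears in no bag.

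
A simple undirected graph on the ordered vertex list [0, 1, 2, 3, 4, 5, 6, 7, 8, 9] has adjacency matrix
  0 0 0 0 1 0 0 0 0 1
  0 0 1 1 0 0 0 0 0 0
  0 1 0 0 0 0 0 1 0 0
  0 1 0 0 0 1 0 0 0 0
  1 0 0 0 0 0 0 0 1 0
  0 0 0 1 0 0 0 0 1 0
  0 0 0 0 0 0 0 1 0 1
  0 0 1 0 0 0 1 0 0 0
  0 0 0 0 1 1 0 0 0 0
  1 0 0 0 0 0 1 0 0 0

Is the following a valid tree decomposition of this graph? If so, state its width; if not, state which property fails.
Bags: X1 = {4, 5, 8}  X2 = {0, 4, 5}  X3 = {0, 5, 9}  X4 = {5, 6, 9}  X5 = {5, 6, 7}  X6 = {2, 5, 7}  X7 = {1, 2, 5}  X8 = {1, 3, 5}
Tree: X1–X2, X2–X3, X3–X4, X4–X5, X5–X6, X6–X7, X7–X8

Yes; width 2.

Vertex coverage: the bags together contain {0, 1, 2, 3, 4, 5, 6, 7, 8, 9}, the full vertex set. Edge coverage: each edge of G has both endpoints in at least one bag. Running intersection: for every vertex, the bags containing it form a connected subtree. All three properties hold, so this is a valid tree decomposition of width max|bag| − 1 = 2, and hence tw(G) ≤ 2.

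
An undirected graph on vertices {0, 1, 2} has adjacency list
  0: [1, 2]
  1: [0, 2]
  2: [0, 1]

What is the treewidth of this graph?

A width-2 tree decomposition is:
Bags: B1 = {0, 1, 2}
Tree: (single bag)
With just one bag of size 3, the width is 3 − 1 = 2, so tw(G) ≤ 2. For the lower bound, the 3 vertices {0, 1, 2} are pairwise adjacent, and any tree decomposition puts a clique entirely inside one bag — forcing width ≥ 2. Therefore the treewidth is 2.

2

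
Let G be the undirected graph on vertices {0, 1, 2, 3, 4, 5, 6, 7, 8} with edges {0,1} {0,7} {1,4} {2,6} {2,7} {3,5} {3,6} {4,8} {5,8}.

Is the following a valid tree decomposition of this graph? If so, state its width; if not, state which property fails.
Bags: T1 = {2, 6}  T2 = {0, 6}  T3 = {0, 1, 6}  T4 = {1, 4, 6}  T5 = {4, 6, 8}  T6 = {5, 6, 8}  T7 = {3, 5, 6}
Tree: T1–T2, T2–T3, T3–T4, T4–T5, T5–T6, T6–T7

A tree decomposition must satisfy three properties: every vertex lies in some bag; for every edge, both endpoints lie together in some bag; and for every vertex, the bags containing it form a connected subtree. Here vertex 7 appears in no bag, so the decomposition is invalid.

No — vertex 7 appears in no bag.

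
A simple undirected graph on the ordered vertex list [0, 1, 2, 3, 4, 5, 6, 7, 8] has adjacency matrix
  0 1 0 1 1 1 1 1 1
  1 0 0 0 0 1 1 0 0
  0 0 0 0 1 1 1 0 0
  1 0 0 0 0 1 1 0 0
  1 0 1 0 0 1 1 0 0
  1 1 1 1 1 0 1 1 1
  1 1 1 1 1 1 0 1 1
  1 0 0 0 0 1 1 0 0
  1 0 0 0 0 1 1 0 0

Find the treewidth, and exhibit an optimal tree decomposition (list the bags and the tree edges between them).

Treewidth 3.
One such decomposition:
Bags: B1 = {0, 5, 6, 8}  B2 = {0, 5, 6, 7}  B3 = {0, 1, 5, 6}  B4 = {0, 3, 5, 6}  B5 = {0, 4, 5, 6}  B6 = {2, 4, 5, 6}
Tree: B1–B2, B1–B3, B3–B4, B2–B5, B5–B6

Each bag holds 4 vertices, so the decomposition has width 3, which upper-bounds the treewidth. Conversely, {0, 1, 5, 6} is a clique of size 4, and the vertices of any clique must share a bag in every tree decomposition; so some bag has ≥ 4 vertices and tw(G) ≥ 3. Therefore the treewidth is 3.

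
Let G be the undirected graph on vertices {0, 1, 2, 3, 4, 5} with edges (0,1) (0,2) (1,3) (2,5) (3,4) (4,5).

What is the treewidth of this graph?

2

A width-2 tree decomposition is:
Bags: B1 = {0, 1, 2}  B2 = {1, 2, 3}  B3 = {2, 3, 4}  B4 = {2, 4, 5}
Tree: B1–B2, B2–B3, B3–B4
Every bag has size at most 3, so the width is 3 − 1 = 2 and tw(G) ≤ 2. The edges 2–0–1–3–4–5–2 form a cycle, so G is not a tree and its treewidth is at least 2. The upper and lower bounds meet at 2, so that is the treewidth.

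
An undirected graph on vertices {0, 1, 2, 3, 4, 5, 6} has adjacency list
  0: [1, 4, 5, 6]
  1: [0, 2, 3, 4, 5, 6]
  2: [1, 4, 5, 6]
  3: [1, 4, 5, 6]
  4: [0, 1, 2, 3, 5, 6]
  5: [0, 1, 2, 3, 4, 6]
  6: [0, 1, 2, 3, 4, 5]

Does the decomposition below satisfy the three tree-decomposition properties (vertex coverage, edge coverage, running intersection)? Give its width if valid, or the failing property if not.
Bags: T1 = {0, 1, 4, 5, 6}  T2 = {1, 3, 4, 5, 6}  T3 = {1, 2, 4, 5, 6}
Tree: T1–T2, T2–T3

Checking the three conditions: (i) the bags cover all of {0, 1, 2, 3, 4, 5, 6}; (ii) for each edge, some bag contains both endpoints; (iii) the bags containing any fixed vertex form a subtree. All hold, so the decomposition is valid with width 5 − 1 = 4.

Yes; width 4.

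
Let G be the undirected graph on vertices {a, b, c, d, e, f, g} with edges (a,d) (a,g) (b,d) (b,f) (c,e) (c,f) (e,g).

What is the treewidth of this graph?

A width-2 tree decomposition is:
Bags: B1 = {a, b, d}  B2 = {a, b, g}  B3 = {b, e, g}  B4 = {b, c, e}  B5 = {b, c, f}
Tree: B1–B2, B2–B3, B3–B4, B4–B5
The largest bag has 3 vertices, giving width 2; this decomposition certifies tw(G) ≤ 2. For the lower bound, G contains the cycle b–d–a–g–e–c–f–b, so G is not a forest; only forests have treewidth ≤ 1, hence tw(G) ≥ 2. Hence tw(G) = 2 exactly.

2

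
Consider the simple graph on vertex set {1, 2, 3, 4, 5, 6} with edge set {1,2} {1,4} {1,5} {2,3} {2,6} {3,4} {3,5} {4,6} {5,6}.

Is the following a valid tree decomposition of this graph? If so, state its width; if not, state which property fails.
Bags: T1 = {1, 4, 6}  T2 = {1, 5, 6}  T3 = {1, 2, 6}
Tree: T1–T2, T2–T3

No — vertex 3 appears in no bag.

A tree decomposition must satisfy three properties: every vertex lies in some bag; for every edge, both endpoints lie together in some bag; and for every vertex, the bags containing it form a connected subtree. Here vertex 3 appears in no bag, so the decomposition is invalid.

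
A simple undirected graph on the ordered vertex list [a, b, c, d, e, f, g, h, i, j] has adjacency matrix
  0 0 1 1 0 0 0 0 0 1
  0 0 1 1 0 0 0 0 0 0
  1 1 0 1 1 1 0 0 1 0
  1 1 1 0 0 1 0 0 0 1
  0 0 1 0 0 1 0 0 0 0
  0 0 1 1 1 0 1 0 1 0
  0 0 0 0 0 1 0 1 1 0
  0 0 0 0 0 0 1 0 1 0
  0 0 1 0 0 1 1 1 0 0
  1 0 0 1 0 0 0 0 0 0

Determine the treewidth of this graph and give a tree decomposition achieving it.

The largest bag has 3 vertices, giving width 2; this decomposition certifies tw(G) ≤ 2. Conversely, {g, h, i} is a clique of size 3, and the vertices of any clique must share a bag in every tree decomposition; so some bag has ≥ 3 vertices and tw(G) ≥ 2. The upper and lower bounds meet at 2, so that is the treewidth.

Treewidth 2.
Bags: B1 = {c, d, f}  B2 = {a, c, d}  B3 = {a, d, j}  B4 = {c, e, f}  B5 = {c, f, i}  B6 = {f, g, i}  B7 = {b, c, d}  B8 = {g, h, i}
Tree: B1–B2, B2–B3, B1–B4, B1–B5, B5–B6, B1–B7, B6–B8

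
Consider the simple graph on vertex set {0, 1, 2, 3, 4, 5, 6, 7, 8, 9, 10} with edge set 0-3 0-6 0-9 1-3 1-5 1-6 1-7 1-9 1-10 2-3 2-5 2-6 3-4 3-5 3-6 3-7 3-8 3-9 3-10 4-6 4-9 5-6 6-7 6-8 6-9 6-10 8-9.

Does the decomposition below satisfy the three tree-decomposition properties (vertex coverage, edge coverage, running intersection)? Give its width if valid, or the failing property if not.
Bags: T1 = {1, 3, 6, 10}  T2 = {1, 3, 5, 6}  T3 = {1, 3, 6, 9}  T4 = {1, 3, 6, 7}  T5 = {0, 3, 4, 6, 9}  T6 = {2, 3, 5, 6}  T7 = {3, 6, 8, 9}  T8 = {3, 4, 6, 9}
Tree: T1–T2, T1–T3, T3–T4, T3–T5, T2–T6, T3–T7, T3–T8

A tree decomposition must satisfy three properties: every vertex lies in some bag; for every edge, both endpoints lie together in some bag; and for every vertex, the bags containing it form a connected subtree. Here bags containing vertex 4 are not connected in the tree, so the decomposition is invalid.

No — bags containing vertex 4 are not connected in the tree.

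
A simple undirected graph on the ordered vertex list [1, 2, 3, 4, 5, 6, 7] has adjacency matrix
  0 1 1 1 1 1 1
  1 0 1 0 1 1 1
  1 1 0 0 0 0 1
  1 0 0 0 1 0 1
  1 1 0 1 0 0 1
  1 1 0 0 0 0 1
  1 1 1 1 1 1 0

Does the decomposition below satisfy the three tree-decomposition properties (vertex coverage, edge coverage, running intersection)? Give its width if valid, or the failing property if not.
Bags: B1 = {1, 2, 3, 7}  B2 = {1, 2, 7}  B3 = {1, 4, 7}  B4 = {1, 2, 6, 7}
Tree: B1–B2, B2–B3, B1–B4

No — vertex 5 appears in no bag.

A tree decomposition must satisfy three properties: every vertex lies in some bag; for every edge, both endpoints lie together in some bag; and for every vertex, the bags containing it form a connected subtree. Here vertex 5 appears in no bag, so the decomposition is invalid.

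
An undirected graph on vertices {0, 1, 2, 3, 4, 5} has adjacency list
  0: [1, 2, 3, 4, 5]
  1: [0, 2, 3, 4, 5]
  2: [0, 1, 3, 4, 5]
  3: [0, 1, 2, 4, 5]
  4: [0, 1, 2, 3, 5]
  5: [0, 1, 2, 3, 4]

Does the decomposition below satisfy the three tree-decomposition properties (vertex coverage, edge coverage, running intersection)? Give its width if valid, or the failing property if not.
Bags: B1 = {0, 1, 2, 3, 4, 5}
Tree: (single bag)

Yes; width 5.

Every vertex of G appears in some bag (union = {0, 1, 2, 3, 4, 5}); every edge is covered by a bag; and for each vertex v the set of bags containing v is connected in the bag tree. The decomposition is therefore valid. The largest bag has 6 vertices, so the width is 5.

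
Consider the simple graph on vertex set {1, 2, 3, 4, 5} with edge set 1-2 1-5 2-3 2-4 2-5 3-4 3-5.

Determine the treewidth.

2

A width-2 tree decomposition is:
Bags: B1 = {2, 3, 5}  B2 = {1, 2, 5}  B3 = {2, 3, 4}
Tree: B1–B2, B1–B3
Every bag has size at most 3, so the width is 3 − 1 = 2 and tw(G) ≤ 2. On the other hand G contains the 3-clique {1, 2, 5}. A clique must lie in a single bag of any decomposition, so no decomposition can have width below 2. Combining the bounds, tw(G) = 2.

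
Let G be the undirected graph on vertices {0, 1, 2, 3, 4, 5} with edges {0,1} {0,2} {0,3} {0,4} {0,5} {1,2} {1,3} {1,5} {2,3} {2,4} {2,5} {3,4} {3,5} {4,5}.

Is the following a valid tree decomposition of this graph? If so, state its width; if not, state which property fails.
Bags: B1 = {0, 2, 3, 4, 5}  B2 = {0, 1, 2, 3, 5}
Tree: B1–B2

Yes; width 4.

Checking the three conditions: (i) the bags cover all of {0, 1, 2, 3, 4, 5}; (ii) for each edge, some bag contains both endpoints; (iii) the bags containing any fixed vertex form a subtree. All hold, so the decomposition is valid with width 5 − 1 = 4.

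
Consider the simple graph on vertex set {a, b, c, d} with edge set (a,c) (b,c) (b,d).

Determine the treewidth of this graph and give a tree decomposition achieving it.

Treewidth 1.
One such decomposition:
Bags: B1 = {a, c}  B2 = {b, c}  B3 = {b, d}
Tree: B1–B2, B2–B3

Every bag has size at most 2, so the width is 2 − 1 = 1 and tw(G) ≤ 1. Any graph with an edge has treewidth ≥ 1, and G has the edge a–c. The upper and lower bounds meet at 1, so that is the treewidth.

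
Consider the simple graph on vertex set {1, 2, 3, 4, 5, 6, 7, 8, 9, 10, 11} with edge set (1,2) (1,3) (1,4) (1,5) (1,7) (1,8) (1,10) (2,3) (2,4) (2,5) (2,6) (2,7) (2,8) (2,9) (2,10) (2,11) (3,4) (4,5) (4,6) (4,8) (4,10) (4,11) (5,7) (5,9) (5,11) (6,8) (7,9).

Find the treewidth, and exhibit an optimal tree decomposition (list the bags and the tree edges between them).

The largest bag has 4 vertices, giving width 3; this decomposition certifies tw(G) ≤ 3. On the other hand G contains the 4-clique {2, 5, 7, 9}. A clique must lie in a single bag of any decomposition, so no decomposition can have width below 3. Combining the bounds, tw(G) = 3.

Treewidth 3.
One such decomposition:
Bags: B1 = {1, 2, 3, 4}  B2 = {1, 2, 4, 5}  B3 = {1, 2, 5, 7}  B4 = {1, 2, 4, 8}  B5 = {2, 4, 5, 11}  B6 = {1, 2, 4, 10}  B7 = {2, 5, 7, 9}  B8 = {2, 4, 6, 8}
Tree: B1–B2, B2–B3, B1–B4, B2–B5, B2–B6, B3–B7, B4–B8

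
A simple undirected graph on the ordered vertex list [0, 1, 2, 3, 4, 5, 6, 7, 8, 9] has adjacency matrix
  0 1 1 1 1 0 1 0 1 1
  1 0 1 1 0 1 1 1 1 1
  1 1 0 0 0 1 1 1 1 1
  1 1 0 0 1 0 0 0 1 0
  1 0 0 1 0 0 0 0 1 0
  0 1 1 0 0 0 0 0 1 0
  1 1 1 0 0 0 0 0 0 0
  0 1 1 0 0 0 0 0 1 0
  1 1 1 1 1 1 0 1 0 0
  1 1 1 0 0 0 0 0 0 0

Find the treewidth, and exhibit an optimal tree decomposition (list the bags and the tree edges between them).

Treewidth 3.
One optimal decomposition is:
Bags: B1 = {0, 1, 3, 8}  B2 = {0, 1, 2, 8}  B3 = {0, 3, 4, 8}  B4 = {1, 2, 5, 8}  B5 = {0, 1, 2, 9}  B6 = {0, 1, 2, 6}  B7 = {1, 2, 7, 8}
Tree: B1–B2, B1–B3, B2–B4, B2–B5, B5–B6, B2–B7

Each bag holds 4 vertices, so the decomposition has width 3, which upper-bounds the treewidth. Conversely, {0, 1, 2, 8} is a clique of size 4, and the vertices of any clique must share a bag in every tree decomposition; so some bag has ≥ 4 vertices and tw(G) ≥ 3. Hence tw(G) = 3 exactly.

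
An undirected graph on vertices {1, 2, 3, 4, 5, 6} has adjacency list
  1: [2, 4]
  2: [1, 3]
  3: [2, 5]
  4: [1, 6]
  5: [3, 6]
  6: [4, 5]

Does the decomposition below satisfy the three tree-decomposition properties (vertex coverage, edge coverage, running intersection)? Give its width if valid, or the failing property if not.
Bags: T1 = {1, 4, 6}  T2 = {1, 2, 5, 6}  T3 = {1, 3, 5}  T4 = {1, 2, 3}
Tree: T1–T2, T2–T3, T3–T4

A tree decomposition must satisfy three properties: every vertex lies in some bag; for every edge, both endpoints lie together in some bag; and for every vertex, the bags containing it form a connected subtree. Here bags containing vertex 2 are not connected in the tree, so the decomposition is invalid.

No — bags containing vertex 2 are not connected in the tree.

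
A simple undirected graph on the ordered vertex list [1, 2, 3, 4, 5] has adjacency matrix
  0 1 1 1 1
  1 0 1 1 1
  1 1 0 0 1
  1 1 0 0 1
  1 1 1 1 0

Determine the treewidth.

3

A width-3 tree decomposition is:
Bags: B1 = {1, 2, 3, 5}  B2 = {1, 2, 4, 5}
Tree: B1–B2
Every bag has size at most 4, so the width is 4 − 1 = 3 and tw(G) ≤ 3. Conversely, {1, 2, 3, 5} is a clique of size 4, and the vertices of any clique must share a bag in every tree decomposition; so some bag has ≥ 4 vertices and tw(G) ≥ 3. Hence tw(G) = 3 exactly.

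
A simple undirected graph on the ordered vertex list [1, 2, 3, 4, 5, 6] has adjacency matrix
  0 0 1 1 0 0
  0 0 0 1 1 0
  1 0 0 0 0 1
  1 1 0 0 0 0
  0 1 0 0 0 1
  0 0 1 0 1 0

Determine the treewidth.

2

A width-2 tree decomposition is:
Bags: B1 = {1, 3, 6}  B2 = {1, 4, 6}  B3 = {2, 4, 6}  B4 = {2, 5, 6}
Tree: B1–B2, B2–B3, B3–B4
Each bag holds 3 vertices, so the decomposition has width 2, which upper-bounds the treewidth. The edges 6–3–1–4–2–5–6 form a cycle, so G is not a tree and its treewidth is at least 2. The upper and lower bounds meet at 2, so that is the treewidth.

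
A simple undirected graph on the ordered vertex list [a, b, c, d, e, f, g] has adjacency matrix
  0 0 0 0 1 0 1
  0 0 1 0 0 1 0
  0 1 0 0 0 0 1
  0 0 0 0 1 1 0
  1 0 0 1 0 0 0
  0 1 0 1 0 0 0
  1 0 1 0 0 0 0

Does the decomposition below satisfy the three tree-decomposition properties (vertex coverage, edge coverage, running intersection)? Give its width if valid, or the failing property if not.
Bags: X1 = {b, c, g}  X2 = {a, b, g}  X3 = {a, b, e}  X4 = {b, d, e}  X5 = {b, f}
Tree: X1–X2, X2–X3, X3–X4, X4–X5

No — edge (d,f) lies in no bag.

A tree decomposition must satisfy three properties: every vertex lies in some bag; for every edge, both endpoints lie together in some bag; and for every vertex, the bags containing it form a connected subtree. Here edge (d,f) lies in no bag, so the decomposition is invalid.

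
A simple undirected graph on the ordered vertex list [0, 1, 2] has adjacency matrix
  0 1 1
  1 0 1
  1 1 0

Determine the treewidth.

A width-2 tree decomposition is:
Bags: B1 = {0, 1, 2}
Tree: (single bag)
A single bag containing all 3 vertices is trivially a valid decomposition of width 2. Conversely, {0, 1, 2} is a clique of size 3, and the vertices of any clique must share a bag in every tree decomposition; so some bag has ≥ 3 vertices and tw(G) ≥ 2. Therefore the treewidth is 2.

2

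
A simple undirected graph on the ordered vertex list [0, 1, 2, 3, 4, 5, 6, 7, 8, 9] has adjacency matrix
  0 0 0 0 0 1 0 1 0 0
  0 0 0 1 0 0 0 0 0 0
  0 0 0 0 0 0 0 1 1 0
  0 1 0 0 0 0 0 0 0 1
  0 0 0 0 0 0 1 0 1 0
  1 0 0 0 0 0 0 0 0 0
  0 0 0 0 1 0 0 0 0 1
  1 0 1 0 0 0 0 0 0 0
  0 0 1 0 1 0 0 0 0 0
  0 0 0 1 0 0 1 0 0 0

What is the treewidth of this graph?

A width-1 tree decomposition is:
Bags: B1 = {0, 5}  B2 = {0, 7}  B3 = {2, 7}  B4 = {2, 8}  B5 = {4, 8}  B6 = {4, 6}  B7 = {6, 9}  B8 = {3, 9}  B9 = {1, 3}
Tree: B1–B2, B2–B3, B3–B4, B4–B5, B5–B6, B6–B7, B7–B8, B8–B9
The largest bag has 2 vertices, giving width 1; this decomposition certifies tw(G) ≤ 1. Since G has at least one edge (e.g. 5–0), it is not an edgeless graph, so tw(G) ≥ 1. The upper and lower bounds meet at 1, so that is the treewidth.

1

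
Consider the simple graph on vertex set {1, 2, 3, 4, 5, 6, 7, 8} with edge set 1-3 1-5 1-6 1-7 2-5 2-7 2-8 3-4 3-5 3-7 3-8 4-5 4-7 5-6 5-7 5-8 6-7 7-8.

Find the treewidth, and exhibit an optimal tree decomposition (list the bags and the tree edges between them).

Each bag holds 4 vertices, so the decomposition has width 3, which upper-bounds the treewidth. For the lower bound, the 4 vertices {2, 5, 7, 8} are pairwise adjacent, and any tree decomposition puts a clique entirely inside one bag — forcing width ≥ 3. Combining the bounds, tw(G) = 3.

Treewidth 3.
One optimal decomposition is:
Bags: B1 = {1, 5, 6, 7}  B2 = {1, 3, 5, 7}  B3 = {3, 5, 7, 8}  B4 = {2, 5, 7, 8}  B5 = {3, 4, 5, 7}
Tree: B1–B2, B2–B3, B3–B4, B3–B5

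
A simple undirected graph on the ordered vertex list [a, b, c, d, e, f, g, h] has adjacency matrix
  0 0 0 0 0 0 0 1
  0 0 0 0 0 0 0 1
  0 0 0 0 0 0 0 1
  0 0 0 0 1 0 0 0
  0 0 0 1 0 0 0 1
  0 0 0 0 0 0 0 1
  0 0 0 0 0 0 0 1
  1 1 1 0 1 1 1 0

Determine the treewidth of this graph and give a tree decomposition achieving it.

Treewidth 1.
One optimal decomposition is:
Bags: B1 = {c, h}  B2 = {f, h}  B3 = {e, h}  B4 = {b, h}  B5 = {d, e}  B6 = {a, h}  B7 = {g, h}
Tree: B1–B2, B2–B3, B1–B4, B3–B5, B1–B6, B3–B7

Every bag has size at most 2, so the width is 2 − 1 = 1 and tw(G) ≤ 1. Since G has at least one edge (e.g. c–h), it is not an edgeless graph, so tw(G) ≥ 1. The upper and lower bounds meet at 1, so that is the treewidth.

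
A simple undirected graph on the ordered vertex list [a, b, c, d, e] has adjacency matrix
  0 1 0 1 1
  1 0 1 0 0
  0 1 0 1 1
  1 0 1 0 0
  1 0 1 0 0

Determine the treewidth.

A width-2 tree decomposition is:
Bags: B1 = {a, b, c}  B2 = {a, c, d}  B3 = {a, c, e}
Tree: B1–B2, B2–B3
Each bag holds 3 vertices, so the decomposition has width 2, which upper-bounds the treewidth. Since c–b–a–d–c is a cycle in G, G is not acyclic. Forests are exactly the graphs of treewidth ≤ 1, so tw(G) ≥ 2. Hence tw(G) = 2 exactly.

2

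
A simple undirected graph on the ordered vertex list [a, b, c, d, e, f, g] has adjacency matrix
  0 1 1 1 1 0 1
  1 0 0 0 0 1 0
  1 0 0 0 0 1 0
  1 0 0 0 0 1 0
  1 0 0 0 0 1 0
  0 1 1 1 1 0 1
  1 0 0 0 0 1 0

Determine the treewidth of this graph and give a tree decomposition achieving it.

Treewidth 2.
One such decomposition:
Bags: B1 = {a, e, f}  B2 = {a, c, f}  B3 = {a, f, g}  B4 = {a, d, f}  B5 = {a, b, f}
Tree: B1–B2, B2–B3, B3–B4, B4–B5

Each bag holds 3 vertices, so the decomposition has width 2, which upper-bounds the treewidth. For the lower bound, G contains the cycle f–e–a–c–f, so G is not a forest; only forests have treewidth ≤ 1, hence tw(G) ≥ 2. Therefore the treewidth is 2.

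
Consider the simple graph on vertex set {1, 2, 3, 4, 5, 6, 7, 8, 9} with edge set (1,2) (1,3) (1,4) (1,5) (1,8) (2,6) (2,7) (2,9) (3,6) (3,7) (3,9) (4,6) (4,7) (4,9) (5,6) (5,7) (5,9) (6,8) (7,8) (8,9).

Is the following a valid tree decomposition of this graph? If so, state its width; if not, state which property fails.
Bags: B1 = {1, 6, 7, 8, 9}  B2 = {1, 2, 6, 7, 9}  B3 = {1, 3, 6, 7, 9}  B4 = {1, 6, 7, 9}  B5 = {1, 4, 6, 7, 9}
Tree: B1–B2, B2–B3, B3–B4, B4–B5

A tree decomposition must satisfy three properties: every vertex lies in some bag; for every edge, both endpoints lie together in some bag; and for every vertex, the bags containing it form a connected subtree. Here vertex 5 appears in no bag, so the decomposition is invalid.

No — vertex 5 appears in no bag.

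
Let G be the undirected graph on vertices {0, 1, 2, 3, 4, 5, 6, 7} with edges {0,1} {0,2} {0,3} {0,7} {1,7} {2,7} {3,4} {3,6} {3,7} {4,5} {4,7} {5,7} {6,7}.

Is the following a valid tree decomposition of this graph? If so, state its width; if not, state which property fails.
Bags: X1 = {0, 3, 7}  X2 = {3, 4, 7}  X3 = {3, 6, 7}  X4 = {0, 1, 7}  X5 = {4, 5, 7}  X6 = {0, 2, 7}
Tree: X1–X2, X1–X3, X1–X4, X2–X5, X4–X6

Every vertex of G appears in some bag (union = {0, 1, 2, 3, 4, 5, 6, 7}); every edge is covered by a bag; and for each vertex v the set of bags containing v is connected in the bag tree. The decomposition is therefore valid. The largest bag has 3 vertices, so the width is 2.

Yes; width 2.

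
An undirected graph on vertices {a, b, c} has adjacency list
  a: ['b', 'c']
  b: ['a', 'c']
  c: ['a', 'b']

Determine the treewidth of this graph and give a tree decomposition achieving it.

Treewidth 2.
One such decomposition:
Bags: B1 = {a, b, c}
Tree: (single bag)

With just one bag of size 3, the width is 3 − 1 = 2, so tw(G) ≤ 2. Conversely, {a, b, c} is a clique of size 3, and the vertices of any clique must share a bag in every tree decomposition; so some bag has ≥ 3 vertices and tw(G) ≥ 2. Therefore the treewidth is 2.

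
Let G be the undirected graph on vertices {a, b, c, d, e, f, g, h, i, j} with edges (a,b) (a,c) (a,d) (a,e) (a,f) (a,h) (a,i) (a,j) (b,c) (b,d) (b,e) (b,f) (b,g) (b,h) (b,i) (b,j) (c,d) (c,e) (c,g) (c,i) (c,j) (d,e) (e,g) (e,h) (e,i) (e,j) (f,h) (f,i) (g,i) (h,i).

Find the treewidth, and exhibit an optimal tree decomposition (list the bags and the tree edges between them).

Treewidth 4.
One such decomposition:
Bags: B1 = {a, b, e, h, i}  B2 = {a, b, c, e, i}  B3 = {a, b, c, d, e}  B4 = {a, b, c, e, j}  B5 = {a, b, f, h, i}  B6 = {b, c, e, g, i}
Tree: B1–B2, B2–B3, B3–B4, B1–B5, B2–B6

Each bag holds 5 vertices, so the decomposition has width 4, which upper-bounds the treewidth. Conversely, {b, c, e, g, i} is a clique of size 5, and the vertices of any clique must share a bag in every tree decomposition; so some bag has ≥ 5 vertices and tw(G) ≥ 4. The upper and lower bounds meet at 4, so that is the treewidth.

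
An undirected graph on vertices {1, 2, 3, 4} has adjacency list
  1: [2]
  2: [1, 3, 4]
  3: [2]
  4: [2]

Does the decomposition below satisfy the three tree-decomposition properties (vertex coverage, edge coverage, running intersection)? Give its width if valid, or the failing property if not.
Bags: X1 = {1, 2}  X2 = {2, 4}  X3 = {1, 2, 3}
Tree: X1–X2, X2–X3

A tree decomposition must satisfy three properties: every vertex lies in some bag; for every edge, both endpoints lie together in some bag; and for every vertex, the bags containing it form a connected subtree. Here bags containing vertex 1 are not connected in the tree, so the decomposition is invalid.

No — bags containing vertex 1 are not connected in the tree.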